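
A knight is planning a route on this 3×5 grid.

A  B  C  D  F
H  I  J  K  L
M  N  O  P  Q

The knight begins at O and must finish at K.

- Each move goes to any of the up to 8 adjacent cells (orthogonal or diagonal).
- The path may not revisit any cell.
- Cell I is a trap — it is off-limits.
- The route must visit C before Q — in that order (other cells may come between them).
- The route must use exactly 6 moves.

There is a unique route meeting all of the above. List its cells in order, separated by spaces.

The waypoints must appear in the order C, Q, with no cell reused.
Route from O: up 2 to C, right 1 to D, down-right 1 to L, down 1 to Q, up-left 1 to K — 6 moves in all.
Check: order respected (C at step 2, Q at step 5); 6 moves as required.

O J C D L Q K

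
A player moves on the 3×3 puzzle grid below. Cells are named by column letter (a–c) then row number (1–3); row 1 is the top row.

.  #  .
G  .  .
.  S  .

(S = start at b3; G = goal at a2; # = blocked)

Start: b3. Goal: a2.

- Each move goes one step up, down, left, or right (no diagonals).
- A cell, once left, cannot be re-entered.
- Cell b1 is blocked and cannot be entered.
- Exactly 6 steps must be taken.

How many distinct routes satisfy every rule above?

0

Need simple routes of exactly 6 moves from b3 to a2 (Manhattan distance 2, so 2 moves are spent on a detour and 2 undoing it).
No route satisfies every constraint, so the count is 0.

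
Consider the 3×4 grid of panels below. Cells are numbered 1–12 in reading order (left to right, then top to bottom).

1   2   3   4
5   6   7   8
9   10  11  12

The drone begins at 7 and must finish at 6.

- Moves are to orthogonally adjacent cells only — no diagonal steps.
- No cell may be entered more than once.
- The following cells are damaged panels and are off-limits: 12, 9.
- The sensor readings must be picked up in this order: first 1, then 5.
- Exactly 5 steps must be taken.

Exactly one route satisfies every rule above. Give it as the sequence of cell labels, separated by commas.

The waypoints must appear in the order 1, 5, with no cell reused.
Route from 7: up 1 to 3, left 2 to 1, down 1 to 5, right 1 to 6 — 5 moves in all.
Check: order respected (1 at step 3, 5 at step 4); 5 moves as required.

7, 3, 2, 1, 5, 6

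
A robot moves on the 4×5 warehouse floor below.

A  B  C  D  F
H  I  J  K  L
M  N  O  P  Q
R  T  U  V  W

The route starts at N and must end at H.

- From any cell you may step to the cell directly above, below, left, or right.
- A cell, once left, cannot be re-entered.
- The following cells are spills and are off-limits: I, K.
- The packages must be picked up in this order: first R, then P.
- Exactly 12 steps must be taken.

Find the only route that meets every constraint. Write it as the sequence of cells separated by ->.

N -> M -> R -> T -> U -> V -> P -> O -> J -> C -> B -> A -> H

The waypoints must appear in the order R, P, with no cell reused.
Route from N: left to M, down to R, 3× right (reaching V), up to P, left to O, 2× up (reaching C), 2× left (reaching A), down to H — 12 moves in all.
Check: order respected (R at step 2, P at step 6); 12 moves as required.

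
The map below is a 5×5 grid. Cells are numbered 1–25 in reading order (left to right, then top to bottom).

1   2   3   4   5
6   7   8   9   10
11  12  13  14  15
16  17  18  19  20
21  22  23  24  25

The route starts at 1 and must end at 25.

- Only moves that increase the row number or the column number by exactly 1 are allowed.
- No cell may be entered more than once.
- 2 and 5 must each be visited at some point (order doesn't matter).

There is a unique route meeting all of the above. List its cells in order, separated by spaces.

Moves only go right or down, so the column and row indices never decrease.
Route from 1: 4× right (reaching 5), 4× down (reaching 25) — 8 moves in all.
Check: all required cells visited.

1 2 3 4 5 10 15 20 25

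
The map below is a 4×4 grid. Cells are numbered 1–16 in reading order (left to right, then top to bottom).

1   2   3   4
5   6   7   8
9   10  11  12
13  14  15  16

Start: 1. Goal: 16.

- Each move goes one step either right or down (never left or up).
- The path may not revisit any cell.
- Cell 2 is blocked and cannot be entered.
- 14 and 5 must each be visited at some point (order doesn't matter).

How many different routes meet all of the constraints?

A right/down-only route from 1 to 16 makes exactly 3 down-moves and 3 right-moves in some order.
With no other constraints that would be C(6,3) = 20 routes.
A monotone route can only reach the required cells in the order 5, 14, so split there and multiply the segment counts (each segment already excludes blocked cells): 1→5: 1; 5→14: 3; 14→16: 1; product = 3.
That gives 3 routes.

3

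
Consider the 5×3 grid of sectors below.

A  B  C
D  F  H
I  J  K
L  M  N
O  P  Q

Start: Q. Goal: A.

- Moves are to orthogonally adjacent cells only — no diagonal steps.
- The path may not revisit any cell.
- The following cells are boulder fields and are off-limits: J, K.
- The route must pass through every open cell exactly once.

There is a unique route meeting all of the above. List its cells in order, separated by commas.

Need to visit all 13 open cells exactly once, starting at Q and ending at A.
Cell I has only two open neighbours (D and L), so the path must pass straight through it: one of those is the cell it's entered from and the other is where it exits.
Route from Q: up 1 to N, left 1 to M, down 1 to P, left 1 to O, up 3 to D, right 2 to H, up 1 to C, left 2 to A — 12 moves in all.
Check: all 13 open cells covered.

Q, N, M, P, O, L, I, D, F, H, C, B, A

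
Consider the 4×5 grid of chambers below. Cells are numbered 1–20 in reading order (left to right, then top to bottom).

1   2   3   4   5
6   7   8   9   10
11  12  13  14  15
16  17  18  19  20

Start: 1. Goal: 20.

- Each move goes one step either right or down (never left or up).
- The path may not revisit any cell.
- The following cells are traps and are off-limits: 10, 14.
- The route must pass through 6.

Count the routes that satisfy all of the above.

A right/down-only route from 1 to 20 makes exactly 3 down-moves and 4 right-moves in some order.
With no other constraints that would be C(7,3) = 35 routes.
Split at 6 and multiply the segment counts (each segment already excludes blocked cells): 1→6: 1; 6→20: 6; product = 6.
That gives 6 routes.

6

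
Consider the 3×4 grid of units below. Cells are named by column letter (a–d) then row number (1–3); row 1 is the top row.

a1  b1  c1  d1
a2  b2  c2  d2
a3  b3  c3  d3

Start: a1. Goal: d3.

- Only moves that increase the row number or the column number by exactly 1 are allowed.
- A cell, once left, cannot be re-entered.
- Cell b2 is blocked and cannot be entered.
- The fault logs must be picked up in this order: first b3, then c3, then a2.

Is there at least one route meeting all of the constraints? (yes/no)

no

a2 lies above c3, so going from c3 to a2 would need an upward move — but moves only go right/down, so c3 cannot be visited before a2.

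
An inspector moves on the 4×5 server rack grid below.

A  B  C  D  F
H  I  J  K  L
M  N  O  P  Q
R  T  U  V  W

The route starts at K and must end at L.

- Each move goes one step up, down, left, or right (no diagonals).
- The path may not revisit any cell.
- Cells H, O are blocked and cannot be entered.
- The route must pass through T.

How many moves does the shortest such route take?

9

Any route passes through T somewhere between K and L. Summing Manhattan distances along the two legs (K → T → L) gives a lower bound of 4 + 5 = 9 moves.
A route of 9 moves achieves this: K → J → I → N → T → U → V → P → Q → L.
Since 9 matches the lower bound, it is optimal.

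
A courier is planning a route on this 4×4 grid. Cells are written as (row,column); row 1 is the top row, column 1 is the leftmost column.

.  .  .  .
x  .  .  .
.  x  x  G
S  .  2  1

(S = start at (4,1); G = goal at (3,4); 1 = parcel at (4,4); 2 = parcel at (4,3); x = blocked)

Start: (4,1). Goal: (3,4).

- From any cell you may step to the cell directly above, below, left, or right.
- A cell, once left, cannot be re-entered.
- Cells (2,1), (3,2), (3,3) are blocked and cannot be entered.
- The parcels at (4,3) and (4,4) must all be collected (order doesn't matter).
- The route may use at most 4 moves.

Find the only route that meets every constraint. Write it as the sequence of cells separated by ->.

(4,1) -> (4,2) -> (4,3) -> (4,4) -> (3,4)

The 4-move cap with required stops at (4,3), (4,4) leaves no slack for detours.
Route from (4,1): 3× right (reaching (4,4)), up to (3,4) — 4 moves in all.
Check: all required cells visited; 4 ≤ 4 moves.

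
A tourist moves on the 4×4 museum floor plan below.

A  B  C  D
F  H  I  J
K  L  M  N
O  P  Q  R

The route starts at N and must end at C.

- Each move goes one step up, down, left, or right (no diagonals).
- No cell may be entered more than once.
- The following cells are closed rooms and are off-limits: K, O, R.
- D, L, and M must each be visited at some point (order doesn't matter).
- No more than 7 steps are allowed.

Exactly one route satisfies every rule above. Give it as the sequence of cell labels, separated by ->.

The 7-move cap with required stops at D, L, M leaves no slack for detours.
Route from N: 2× left (reaching L), up to H, 2× right (reaching J), up to D, left to C — 7 moves in all.
Check: all required cells visited; 7 ≤ 7 moves.

N -> M -> L -> H -> I -> J -> D -> C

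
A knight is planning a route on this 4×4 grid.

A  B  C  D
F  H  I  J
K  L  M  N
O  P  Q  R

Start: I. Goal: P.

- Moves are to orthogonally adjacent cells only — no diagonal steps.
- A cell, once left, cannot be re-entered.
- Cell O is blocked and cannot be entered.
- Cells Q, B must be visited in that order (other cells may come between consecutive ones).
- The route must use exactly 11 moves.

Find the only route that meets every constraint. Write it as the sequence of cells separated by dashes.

The waypoints must appear in the order Q, B, with no cell reused.
Route from I: down 2 to Q, right 1 to R, up 3 to D, left 2 to B, down 3 to P — 11 moves in all.
Check: order respected (Q at step 2, B at step 8); 11 moves as required.

I - M - Q - R - N - J - D - C - B - H - L - P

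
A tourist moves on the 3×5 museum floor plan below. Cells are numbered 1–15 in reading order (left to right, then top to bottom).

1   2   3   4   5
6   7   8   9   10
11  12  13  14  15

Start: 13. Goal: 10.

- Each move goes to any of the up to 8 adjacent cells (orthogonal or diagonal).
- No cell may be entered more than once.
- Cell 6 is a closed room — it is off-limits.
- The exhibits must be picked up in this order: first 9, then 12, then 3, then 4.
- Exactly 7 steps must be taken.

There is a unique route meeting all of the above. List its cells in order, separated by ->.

13 -> 9 -> 8 -> 12 -> 7 -> 3 -> 4 -> 10

The waypoints must appear in the order 9, 12, 3, 4, with no cell reused.
Route from 13: up-right 1 to 9, left 1 to 8, down-left 1 to 12, up 1 to 7, up-right 1 to 3, right 1 to 4, down-right 1 to 10 — 7 moves in all.
Check: order respected (9 at step 1, 12 at step 3, 3 at step 5, 4 at step 6); 7 moves as required.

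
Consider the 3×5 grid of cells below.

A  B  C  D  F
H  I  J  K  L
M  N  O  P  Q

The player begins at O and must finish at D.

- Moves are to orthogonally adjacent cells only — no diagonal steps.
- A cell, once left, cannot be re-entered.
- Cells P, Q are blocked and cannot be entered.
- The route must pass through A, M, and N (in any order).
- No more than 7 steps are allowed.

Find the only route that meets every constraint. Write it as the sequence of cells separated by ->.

O -> N -> M -> H -> A -> B -> C -> D

Any route must reach A, M, and N and still end at D within 7 moves, so the order of the required stops is forced.
Route from O: left 2 to M, up 2 to A, right 3 to D — 7 moves in all.
Check: all required cells visited; 7 ≤ 7 moves.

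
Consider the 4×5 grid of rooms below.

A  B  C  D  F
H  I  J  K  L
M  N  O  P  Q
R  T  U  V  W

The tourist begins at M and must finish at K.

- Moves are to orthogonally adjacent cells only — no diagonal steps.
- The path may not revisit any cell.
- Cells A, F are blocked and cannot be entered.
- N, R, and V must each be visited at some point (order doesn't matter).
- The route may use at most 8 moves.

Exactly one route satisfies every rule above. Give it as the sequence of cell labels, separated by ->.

M -> R -> T -> N -> O -> U -> V -> P -> K

The 8-move cap with required stops at N, R, V leaves no slack for detours.
Route from M: down 1 to R, right 1 to T, up 1 to N, right 1 to O, down 1 to U, right 1 to V, up 2 to K — 8 moves in all.
Check: all required cells visited; 8 ≤ 8 moves.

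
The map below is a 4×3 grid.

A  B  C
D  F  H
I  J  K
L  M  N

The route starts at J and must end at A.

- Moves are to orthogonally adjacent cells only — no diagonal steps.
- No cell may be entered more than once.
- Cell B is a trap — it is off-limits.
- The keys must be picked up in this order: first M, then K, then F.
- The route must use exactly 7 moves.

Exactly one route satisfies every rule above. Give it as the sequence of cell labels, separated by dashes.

The waypoints must appear in the order M, K, F, with no cell reused.
Route from J: down to M, right to N, 2× up (reaching H), 2× left (reaching D), up to A — 7 moves in all.
Check: order respected (M at step 1, K at step 3, F at step 5); 7 moves as required.

J - M - N - K - H - F - D - A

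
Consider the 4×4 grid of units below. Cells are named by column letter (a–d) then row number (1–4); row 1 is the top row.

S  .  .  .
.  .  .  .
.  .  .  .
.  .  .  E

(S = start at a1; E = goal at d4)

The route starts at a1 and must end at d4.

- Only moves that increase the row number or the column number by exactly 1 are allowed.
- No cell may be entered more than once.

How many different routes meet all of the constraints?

20

A right/down-only route from a1 to d4 makes exactly 3 down-moves and 3 right-moves in some order.
With no other constraints that would be C(6,3) = 20 routes.
That gives 20 routes.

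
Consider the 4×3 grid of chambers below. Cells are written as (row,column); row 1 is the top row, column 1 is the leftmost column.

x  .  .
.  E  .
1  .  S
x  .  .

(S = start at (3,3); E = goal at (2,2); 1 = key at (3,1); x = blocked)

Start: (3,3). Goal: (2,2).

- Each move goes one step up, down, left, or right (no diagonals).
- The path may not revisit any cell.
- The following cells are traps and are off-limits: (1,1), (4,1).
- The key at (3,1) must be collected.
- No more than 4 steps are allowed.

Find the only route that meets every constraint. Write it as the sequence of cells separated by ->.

The budget equals the shortest possible length, so every move has to be on a shortest route through the required cells.
Route from (3,3): left 2 to (3,1), up 1 to (2,1), right 1 to (2,2) — 4 moves in all.
Check: all required cells visited; 4 ≤ 4 moves.

(3,3) -> (3,2) -> (3,1) -> (2,1) -> (2,2)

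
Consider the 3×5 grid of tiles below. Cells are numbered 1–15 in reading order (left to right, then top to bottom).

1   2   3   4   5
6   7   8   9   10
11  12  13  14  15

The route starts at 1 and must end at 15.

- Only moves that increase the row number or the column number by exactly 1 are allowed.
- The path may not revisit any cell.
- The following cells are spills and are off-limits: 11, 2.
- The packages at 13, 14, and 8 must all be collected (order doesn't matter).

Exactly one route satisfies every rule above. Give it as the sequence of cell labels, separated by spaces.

1 6 7 8 13 14 15

Moves only go right or down, so the column and row indices never decrease.
Route from 1: down to 6, 2× right (reaching 8), down to 13, 2× right (reaching 15) — 6 moves in all.
Check: all required cells visited.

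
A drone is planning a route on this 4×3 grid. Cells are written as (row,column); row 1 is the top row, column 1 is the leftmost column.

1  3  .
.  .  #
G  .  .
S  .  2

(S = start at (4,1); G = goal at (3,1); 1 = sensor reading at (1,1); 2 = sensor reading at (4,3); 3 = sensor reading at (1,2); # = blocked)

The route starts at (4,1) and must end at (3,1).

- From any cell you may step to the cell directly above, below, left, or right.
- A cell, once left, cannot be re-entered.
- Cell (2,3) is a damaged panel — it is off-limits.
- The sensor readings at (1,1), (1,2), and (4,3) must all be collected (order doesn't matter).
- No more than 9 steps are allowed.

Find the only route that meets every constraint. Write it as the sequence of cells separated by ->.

(4,1) -> (4,2) -> (4,3) -> (3,3) -> (3,2) -> (2,2) -> (1,2) -> (1,1) -> (2,1) -> (3,1)

The 9-move cap with required stops at (1,1), (1,2), (4,3) leaves no slack for detours.
Route from (4,1): 2× right (reaching (4,3)), up to (3,3), left to (3,2), 2× up (reaching (1,2)), left to (1,1), 2× down (reaching (3,1)) — 9 moves in all.
Check: all required cells visited; 9 ≤ 9 moves.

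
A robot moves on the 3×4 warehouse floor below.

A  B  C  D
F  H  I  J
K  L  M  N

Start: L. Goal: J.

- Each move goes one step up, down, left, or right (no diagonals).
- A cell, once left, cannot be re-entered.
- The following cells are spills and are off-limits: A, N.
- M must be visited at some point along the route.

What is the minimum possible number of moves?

3

Any route passes through M somewhere between L and J. Summing Manhattan distances along the two legs (L → M → J) gives a lower bound of 1 + 2 = 3 moves.
A route of 3 moves achieves this: L → M → I → J.
Since 3 matches the lower bound, it is optimal.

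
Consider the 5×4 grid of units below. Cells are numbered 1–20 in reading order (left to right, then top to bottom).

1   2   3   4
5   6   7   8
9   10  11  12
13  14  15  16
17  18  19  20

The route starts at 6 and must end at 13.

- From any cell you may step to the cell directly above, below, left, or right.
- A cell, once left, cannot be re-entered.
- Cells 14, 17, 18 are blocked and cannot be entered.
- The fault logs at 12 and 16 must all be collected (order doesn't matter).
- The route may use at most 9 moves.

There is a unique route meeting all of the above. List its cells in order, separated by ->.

The budget equals the shortest possible length, so every move has to be on a shortest route through the required cells.
Route from 6: 2× right (reaching 8), 2× down (reaching 16), left to 15, up to 11, 2× left (reaching 9), down to 13 — 9 moves in all.
Check: all required cells visited; 9 ≤ 9 moves.

6 -> 7 -> 8 -> 12 -> 16 -> 15 -> 11 -> 10 -> 9 -> 13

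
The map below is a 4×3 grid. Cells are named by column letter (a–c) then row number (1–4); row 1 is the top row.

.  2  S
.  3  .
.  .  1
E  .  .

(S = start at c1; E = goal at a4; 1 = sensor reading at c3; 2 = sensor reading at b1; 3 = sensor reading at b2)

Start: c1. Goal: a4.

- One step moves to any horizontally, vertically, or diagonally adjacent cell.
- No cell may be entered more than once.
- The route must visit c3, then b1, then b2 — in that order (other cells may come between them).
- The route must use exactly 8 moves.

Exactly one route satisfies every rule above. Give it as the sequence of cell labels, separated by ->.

c1 -> c2 -> c3 -> b3 -> a2 -> b1 -> b2 -> a3 -> a4

The waypoints must appear in the order c3, b1, b2, with no cell reused.
Route from c1: down 2 to c3, left 1 to b3, up-left 1 to a2, up-right 1 to b1, down 1 to b2, down-left 1 to a3, down 1 to a4 — 8 moves in all.
Check: order respected (1 at step 2, 2 at step 5, 3 at step 6); 8 moves as required.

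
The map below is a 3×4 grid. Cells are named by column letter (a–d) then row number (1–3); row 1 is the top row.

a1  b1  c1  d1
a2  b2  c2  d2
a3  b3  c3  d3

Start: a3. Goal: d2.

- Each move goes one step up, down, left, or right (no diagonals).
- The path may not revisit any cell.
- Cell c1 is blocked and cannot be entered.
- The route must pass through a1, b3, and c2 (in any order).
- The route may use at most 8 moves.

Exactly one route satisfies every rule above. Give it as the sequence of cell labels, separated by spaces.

Any route must reach a1, b3, and c2 and still end at d2 within 8 moves, so the order of the required stops is forced.
Route from a3: 2× up (reaching a1), right to b1, 2× down (reaching b3), right to c3, up to c2, right to d2 — 8 moves in all.
Check: all required cells visited; 8 ≤ 8 moves.

a3 a2 a1 b1 b2 b3 c3 c2 d2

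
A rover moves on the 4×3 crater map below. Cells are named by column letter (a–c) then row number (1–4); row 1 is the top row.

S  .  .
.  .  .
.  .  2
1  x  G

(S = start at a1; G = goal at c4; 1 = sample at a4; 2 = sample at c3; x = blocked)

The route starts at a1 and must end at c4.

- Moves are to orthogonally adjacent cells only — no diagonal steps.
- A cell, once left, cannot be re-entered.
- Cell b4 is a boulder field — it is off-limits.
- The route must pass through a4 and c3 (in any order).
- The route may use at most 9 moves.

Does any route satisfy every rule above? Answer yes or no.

no

a4 must be visited but has only one open neighbour (a3), and it is neither the start nor the goal — the route would have to enter and leave through a3, re-entering it.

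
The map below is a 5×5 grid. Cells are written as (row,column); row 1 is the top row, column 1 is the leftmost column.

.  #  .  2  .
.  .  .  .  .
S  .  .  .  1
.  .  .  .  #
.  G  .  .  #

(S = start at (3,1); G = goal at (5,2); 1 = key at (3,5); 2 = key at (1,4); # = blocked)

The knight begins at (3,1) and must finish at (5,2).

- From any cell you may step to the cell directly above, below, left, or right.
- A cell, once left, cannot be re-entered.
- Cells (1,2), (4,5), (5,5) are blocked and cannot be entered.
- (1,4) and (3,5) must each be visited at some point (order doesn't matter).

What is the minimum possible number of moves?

Any route passes through (1,4) and (3,5) in some order between (3,1) and (5,2). Summing Manhattan distances along each leg and taking the cheapest ordering ((3,1) → (3,5) → (1,4) → (5,2)) gives a lower bound of 4 + 3 + 6 = 13 moves.
A route of 13 moves achieves this: (3,1) → (2,1) → (2,2) → (2,3) → (1,3) → (1,4) → (2,4) → (2,5) → (3,5) → (3,4) → (4,4) → (5,4) → (5,3) → (5,2).
Since 13 matches the lower bound, it is optimal.

13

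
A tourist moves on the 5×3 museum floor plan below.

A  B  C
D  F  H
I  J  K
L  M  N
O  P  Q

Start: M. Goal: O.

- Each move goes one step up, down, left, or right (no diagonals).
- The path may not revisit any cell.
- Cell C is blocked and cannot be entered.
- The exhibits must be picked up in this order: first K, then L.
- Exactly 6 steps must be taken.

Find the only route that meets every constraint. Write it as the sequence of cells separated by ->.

The waypoints must appear in the order K, L, with no cell reused.
Route from M: right 1 to N, up 1 to K, left 2 to I, down 2 to O — 6 moves in all.
Check: order respected (K at step 2, L at step 5); 6 moves as required.

M -> N -> K -> J -> I -> L -> O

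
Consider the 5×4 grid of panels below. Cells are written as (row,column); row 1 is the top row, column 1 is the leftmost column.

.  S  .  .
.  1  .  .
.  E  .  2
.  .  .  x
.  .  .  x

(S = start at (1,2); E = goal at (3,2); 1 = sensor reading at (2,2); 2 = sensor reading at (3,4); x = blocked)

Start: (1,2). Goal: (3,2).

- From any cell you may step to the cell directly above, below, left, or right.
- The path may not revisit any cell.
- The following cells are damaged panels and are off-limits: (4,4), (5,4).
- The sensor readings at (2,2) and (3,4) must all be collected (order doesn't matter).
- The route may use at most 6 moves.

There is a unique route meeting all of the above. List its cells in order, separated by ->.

(1,2) -> (2,2) -> (2,3) -> (2,4) -> (3,4) -> (3,3) -> (3,2)

The 6-move cap with required stops at (2,2), (3,4) leaves no slack for detours.
Route from (1,2): down to (2,2), 2× right (reaching (2,4)), down to (3,4), 2× left (reaching (3,2)) — 6 moves in all.
Check: all required cells visited; 6 ≤ 6 moves.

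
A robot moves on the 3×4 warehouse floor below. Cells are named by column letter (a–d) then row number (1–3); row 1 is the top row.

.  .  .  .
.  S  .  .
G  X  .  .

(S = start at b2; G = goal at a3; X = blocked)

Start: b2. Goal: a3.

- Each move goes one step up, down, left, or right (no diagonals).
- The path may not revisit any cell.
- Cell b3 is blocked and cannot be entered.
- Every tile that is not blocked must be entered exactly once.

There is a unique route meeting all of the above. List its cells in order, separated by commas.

Need to visit all 11 open cells exactly once, starting at b2 and ending at a3.
Cell c3 has only two open neighbours (c2 and d3), so the path must pass straight through it: one of those is the cell it's entered from and the other is where it exits.
Route from b2: right to c2, down to c3, right to d3, 2× up (reaching d1), 3× left (reaching a1), 2× down (reaching a3) — 10 moves in all.
Check: all 11 open cells covered.

b2, c2, c3, d3, d2, d1, c1, b1, a1, a2, a3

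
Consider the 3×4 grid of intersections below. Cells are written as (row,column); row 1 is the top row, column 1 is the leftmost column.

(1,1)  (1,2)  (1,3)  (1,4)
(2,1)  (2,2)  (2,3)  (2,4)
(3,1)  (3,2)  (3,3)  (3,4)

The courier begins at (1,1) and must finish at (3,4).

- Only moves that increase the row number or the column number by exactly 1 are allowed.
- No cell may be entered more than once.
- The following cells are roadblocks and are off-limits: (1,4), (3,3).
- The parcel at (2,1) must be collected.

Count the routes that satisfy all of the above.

A right/down-only route from (1,1) to (3,4) makes exactly 2 down-moves and 3 right-moves in some order.
With no other constraints that would be C(5,2) = 10 routes.
Split at (2,1) and multiply the segment counts (each segment already excludes blocked cells): (1,1)→(2,1): 1; (2,1)→(3,4): 1; product = 1.
That gives 1 route.

1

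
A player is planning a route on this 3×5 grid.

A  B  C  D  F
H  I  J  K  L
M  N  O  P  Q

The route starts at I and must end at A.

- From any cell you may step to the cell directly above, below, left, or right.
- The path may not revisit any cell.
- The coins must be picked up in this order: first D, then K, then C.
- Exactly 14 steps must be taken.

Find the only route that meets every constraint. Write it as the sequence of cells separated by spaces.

The waypoints must appear in the order D, K, C, with no cell reused.
Route from I: left to H, down to M, 4× right (reaching Q), 2× up (reaching F), left to D, down to K, left to J, up to C, 2× left (reaching A) — 14 moves in all.
Check: order respected (D at step 9, K at step 10, C at step 12); 14 moves as required.

I H M N O P Q L F D K J C B A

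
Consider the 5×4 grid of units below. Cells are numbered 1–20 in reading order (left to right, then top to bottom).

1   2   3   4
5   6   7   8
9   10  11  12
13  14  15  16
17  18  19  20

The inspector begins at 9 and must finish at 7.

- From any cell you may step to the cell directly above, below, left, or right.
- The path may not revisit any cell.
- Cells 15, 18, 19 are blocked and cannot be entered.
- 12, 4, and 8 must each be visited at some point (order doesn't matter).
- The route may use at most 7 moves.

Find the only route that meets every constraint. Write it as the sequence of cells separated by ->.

9 -> 10 -> 11 -> 12 -> 8 -> 4 -> 3 -> 7

The 7-move cap with required stops at 12, 4, 8 leaves no slack for detours.
Route from 9: 3× right (reaching 12), 2× up (reaching 4), left to 3, down to 7 — 7 moves in all.
Check: all required cells visited; 7 ≤ 7 moves.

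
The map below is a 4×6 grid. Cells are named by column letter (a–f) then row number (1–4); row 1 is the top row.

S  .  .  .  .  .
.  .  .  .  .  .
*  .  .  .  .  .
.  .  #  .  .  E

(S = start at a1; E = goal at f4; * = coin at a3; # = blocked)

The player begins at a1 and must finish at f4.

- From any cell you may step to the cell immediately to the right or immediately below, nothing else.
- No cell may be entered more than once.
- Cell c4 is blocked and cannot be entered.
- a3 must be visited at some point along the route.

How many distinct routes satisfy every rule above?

A right/down-only route from a1 to f4 makes exactly 3 down-moves and 5 right-moves in some order.
With no other constraints that would be C(8,3) = 56 routes.
Split at a3 and multiply the segment counts (each segment already excludes blocked cells): a1→a3: 1; a3→f4: 3; product = 3.
That gives 3 routes.

3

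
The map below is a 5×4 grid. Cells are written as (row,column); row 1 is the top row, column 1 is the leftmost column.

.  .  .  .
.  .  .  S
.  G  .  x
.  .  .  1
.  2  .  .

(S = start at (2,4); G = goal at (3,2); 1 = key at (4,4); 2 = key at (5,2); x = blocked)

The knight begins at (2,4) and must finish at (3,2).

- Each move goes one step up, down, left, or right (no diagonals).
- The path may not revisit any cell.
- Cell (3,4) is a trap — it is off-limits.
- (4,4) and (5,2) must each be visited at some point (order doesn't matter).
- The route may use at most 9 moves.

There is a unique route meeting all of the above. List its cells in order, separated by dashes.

(2,4) - (2,3) - (3,3) - (4,3) - (4,4) - (5,4) - (5,3) - (5,2) - (4,2) - (3,2)

The budget equals the shortest possible length, so every move has to be on a shortest route through the required cells.
Route from (2,4): left to (2,3), 2× down (reaching (4,3)), right to (4,4), down to (5,4), 2× left (reaching (5,2)), 2× up (reaching (3,2)) — 9 moves in all.
Check: all required cells visited; 9 ≤ 9 moves.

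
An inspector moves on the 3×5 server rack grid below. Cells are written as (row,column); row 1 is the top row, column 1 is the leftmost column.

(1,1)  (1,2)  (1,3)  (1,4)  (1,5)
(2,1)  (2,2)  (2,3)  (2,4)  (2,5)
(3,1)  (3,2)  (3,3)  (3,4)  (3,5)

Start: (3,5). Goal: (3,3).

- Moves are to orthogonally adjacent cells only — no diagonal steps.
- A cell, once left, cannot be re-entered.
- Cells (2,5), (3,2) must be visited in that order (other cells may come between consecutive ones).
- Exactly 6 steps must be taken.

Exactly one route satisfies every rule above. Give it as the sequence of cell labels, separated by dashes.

The waypoints must appear in the order (2,5), (3,2), with no cell reused.
Route from (3,5): up 1 to (2,5), left 3 to (2,2), down 1 to (3,2), right 1 to (3,3) — 6 moves in all.
Check: order respected ((2,5) at step 1, (3,2) at step 5); 6 moves as required.

(3,5) - (2,5) - (2,4) - (2,3) - (2,2) - (3,2) - (3,3)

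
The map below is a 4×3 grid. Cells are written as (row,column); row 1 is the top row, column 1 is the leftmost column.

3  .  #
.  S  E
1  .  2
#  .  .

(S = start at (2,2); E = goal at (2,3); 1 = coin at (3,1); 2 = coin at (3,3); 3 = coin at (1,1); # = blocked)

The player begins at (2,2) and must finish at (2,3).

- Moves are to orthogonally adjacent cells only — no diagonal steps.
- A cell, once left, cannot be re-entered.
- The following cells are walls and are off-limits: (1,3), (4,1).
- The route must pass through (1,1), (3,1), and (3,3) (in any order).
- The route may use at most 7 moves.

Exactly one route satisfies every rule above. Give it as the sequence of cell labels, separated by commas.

The budget equals the shortest possible length, so every move has to be on a shortest route through the required cells.
Route from (2,2): up 1 to (1,2), left 1 to (1,1), down 2 to (3,1), right 2 to (3,3), up 1 to (2,3) — 7 moves in all.
Check: all required cells visited; 7 ≤ 7 moves.

(2,2), (1,2), (1,1), (2,1), (3,1), (3,2), (3,3), (2,3)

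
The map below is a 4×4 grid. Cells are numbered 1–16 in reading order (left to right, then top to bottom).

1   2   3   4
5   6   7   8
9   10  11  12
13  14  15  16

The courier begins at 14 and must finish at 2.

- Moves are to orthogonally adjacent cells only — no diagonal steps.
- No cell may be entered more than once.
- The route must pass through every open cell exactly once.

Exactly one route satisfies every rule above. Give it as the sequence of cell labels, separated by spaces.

Need to visit all 16 open cells exactly once, starting at 14 and ending at 2.
Cell 4 has only two open neighbours (8 and 3), so the path must pass straight through it: one of those is the cell it's entered from and the other is where it exits.
Route from 14: left 1 to 13, up 1 to 9, right 2 to 11, down 1 to 15, right 1 to 16, up 3 to 4, left 1 to 3, down 1 to 7, left 2 to 5, up 1 to 1, right 1 to 2 — 15 moves in all.
Check: all 16 open cells covered.

14 13 9 10 11 15 16 12 8 4 3 7 6 5 1 2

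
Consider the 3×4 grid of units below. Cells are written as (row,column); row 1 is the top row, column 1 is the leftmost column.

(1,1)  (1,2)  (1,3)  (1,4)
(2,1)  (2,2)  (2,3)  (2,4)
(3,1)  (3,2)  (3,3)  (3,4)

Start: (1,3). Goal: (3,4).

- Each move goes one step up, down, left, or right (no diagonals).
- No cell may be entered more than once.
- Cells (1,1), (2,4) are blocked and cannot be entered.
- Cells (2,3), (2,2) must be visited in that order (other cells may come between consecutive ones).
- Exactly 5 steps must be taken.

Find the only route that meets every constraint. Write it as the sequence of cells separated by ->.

The waypoints must appear in the order (2,3), (2,2), with no cell reused.
Route from (1,3): down 1 to (2,3), left 1 to (2,2), down 1 to (3,2), right 2 to (3,4) — 5 moves in all.
Check: order respected ((2,3) at step 1, (2,2) at step 2); 5 moves as required.

(1,3) -> (2,3) -> (2,2) -> (3,2) -> (3,3) -> (3,4)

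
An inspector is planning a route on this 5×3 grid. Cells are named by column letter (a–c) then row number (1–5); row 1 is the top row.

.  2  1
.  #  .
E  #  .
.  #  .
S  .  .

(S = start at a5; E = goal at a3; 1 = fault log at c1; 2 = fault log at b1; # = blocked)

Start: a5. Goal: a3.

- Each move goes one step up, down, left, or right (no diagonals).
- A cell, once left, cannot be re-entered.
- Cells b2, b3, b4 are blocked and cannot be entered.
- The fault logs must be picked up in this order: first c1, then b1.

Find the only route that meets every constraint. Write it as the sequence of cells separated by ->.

The waypoints must appear in the order c1, b1, with no cell reused.
Route from a5: right 2 to c5, up 4 to c1, left 2 to a1, down 2 to a3 — 10 moves in all.
Check: order respected (1 at step 6, 2 at step 7).

a5 -> b5 -> c5 -> c4 -> c3 -> c2 -> c1 -> b1 -> a1 -> a2 -> a3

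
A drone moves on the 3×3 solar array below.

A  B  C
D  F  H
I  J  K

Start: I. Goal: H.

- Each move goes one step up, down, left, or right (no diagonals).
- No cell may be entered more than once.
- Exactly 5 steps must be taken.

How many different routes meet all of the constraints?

Need simple routes of exactly 5 moves from I to H (Manhattan distance 3, so 1 moves are spent on a detour and 1 undoing it).
Enumerating: I D A B F H | I D A B C H | I D F B C H | I D F J K H | I J F B C H.
That gives 5 routes.

5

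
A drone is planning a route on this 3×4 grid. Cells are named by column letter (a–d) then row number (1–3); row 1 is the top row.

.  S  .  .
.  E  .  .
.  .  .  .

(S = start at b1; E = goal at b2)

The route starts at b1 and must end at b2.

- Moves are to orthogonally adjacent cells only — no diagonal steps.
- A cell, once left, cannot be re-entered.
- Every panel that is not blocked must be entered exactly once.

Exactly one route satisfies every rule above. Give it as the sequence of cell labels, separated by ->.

Need to visit all 12 open cells exactly once, starting at b1 and ending at b2.
Route from b1: left to a1, 2× down (reaching a3), 3× right (reaching d3), 2× up (reaching d1), left to c1, down to c2, left to b2 — 11 moves in all.
Check: all 12 open cells covered.

b1 -> a1 -> a2 -> a3 -> b3 -> c3 -> d3 -> d2 -> d1 -> c1 -> c2 -> b2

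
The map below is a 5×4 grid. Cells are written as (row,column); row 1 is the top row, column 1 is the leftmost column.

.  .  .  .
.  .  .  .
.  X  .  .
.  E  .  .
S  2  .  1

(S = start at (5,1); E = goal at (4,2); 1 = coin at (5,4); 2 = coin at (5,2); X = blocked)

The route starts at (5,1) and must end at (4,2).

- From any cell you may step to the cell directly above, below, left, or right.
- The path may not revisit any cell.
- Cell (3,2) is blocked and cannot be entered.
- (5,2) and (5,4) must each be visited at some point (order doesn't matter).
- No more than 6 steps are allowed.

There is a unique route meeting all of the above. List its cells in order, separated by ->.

(5,1) -> (5,2) -> (5,3) -> (5,4) -> (4,4) -> (4,3) -> (4,2)

Any route must reach (5,2) and (5,4) and still end at (4,2) within 6 moves, so the order of the required stops is forced.
Route from (5,1): 3× right (reaching (5,4)), up to (4,4), 2× left (reaching (4,2)) — 6 moves in all.
Check: all required cells visited; 6 ≤ 6 moves.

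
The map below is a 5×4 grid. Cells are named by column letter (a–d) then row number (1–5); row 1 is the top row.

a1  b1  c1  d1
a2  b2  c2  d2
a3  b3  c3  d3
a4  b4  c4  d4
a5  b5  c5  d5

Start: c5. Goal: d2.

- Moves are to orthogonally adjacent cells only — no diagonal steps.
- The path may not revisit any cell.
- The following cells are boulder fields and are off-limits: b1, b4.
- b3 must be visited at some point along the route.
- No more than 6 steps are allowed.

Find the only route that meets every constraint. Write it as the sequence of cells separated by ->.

c5 -> c4 -> c3 -> b3 -> b2 -> c2 -> d2

The budget equals the shortest possible length, so every move has to be on a shortest route through the required cells.
Route from c5: up 2 to c3, left 1 to b3, up 1 to b2, right 2 to d2 — 6 moves in all.
Check: all required cells visited; 6 ≤ 6 moves.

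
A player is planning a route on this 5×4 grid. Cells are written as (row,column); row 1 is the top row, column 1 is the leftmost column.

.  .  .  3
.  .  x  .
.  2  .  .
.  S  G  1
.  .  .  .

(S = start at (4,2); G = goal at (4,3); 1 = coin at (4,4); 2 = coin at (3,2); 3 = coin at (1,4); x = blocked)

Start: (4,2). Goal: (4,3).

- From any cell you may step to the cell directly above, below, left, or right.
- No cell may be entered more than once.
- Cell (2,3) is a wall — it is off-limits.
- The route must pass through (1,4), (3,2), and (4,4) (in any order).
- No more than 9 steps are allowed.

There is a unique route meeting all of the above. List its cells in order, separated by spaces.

(4,2) (3,2) (2,2) (1,2) (1,3) (1,4) (2,4) (3,4) (4,4) (4,3)

The budget equals the shortest possible length, so every move has to be on a shortest route through the required cells.
Route from (4,2): 3× up (reaching (1,2)), 2× right (reaching (1,4)), 3× down (reaching (4,4)), left to (4,3) — 9 moves in all.
Check: all required cells visited; 9 ≤ 9 moves.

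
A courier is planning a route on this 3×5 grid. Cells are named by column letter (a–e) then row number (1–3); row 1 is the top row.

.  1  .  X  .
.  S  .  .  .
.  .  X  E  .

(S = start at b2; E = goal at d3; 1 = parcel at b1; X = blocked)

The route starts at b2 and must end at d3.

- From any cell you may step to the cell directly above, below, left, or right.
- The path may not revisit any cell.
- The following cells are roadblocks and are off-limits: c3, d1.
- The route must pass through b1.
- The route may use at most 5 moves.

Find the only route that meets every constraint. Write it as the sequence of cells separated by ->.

Any route must reach b1 and still end at d3 within 5 moves, so the order of the required stops is forced.
Route from b2: up 1 to b1, right 1 to c1, down 1 to c2, right 1 to d2, down 1 to d3 — 5 moves in all.
Check: all required cells visited; 5 ≤ 5 moves.

b2 -> b1 -> c1 -> c2 -> d2 -> d3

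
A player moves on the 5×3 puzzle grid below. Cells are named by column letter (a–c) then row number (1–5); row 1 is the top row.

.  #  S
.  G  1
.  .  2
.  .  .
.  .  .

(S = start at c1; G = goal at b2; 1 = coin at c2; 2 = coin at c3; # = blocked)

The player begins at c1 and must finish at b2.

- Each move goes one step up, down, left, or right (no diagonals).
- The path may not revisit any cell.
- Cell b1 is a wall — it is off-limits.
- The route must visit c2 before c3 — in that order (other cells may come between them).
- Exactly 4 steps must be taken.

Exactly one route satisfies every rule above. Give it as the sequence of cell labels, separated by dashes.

The waypoints must appear in the order c2, c3, with no cell reused.
Route from c1: 2× down (reaching c3), left to b3, up to b2 — 4 moves in all.
Check: order respected (1 at step 1, 2 at step 2); 4 moves as required.

c1 - c2 - c3 - b3 - b2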